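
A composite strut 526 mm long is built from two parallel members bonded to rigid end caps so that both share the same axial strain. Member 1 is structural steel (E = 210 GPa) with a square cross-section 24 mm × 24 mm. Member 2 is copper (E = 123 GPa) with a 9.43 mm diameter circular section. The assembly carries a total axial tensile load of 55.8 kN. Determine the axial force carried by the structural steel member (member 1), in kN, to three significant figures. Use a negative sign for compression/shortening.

A_1 = 576 mm².
A_2 = 69.84 mm².
Equal strain + equilibrium ⇒ each member carries load in proportion to AE: A₁E₁ = 121000000 N, A₂E₂ = 8590000 N, ΣAE = 129600000 N.
F₁ = P·A₁E₁/ΣAE = 55800·121000000/129600000 = 52100 N.

52.1 kN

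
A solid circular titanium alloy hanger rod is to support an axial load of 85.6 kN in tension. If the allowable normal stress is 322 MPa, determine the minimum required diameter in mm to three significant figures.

18.4 mm

Required area A ≥ P/σ_allow = 85600/322 = 265.8 mm².
For a solid circular section, d ≥ √(4A/π) = 18.4 mm.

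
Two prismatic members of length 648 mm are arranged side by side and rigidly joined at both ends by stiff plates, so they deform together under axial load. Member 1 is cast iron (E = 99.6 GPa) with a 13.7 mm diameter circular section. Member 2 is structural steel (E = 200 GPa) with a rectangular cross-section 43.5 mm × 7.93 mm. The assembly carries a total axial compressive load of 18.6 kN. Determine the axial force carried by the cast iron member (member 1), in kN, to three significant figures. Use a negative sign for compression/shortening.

-3.26 kN

A_1 = 147.4 mm².
A_2 = 345 mm².
Equal strain + equilibrium ⇒ each member carries load in proportion to AE: A₁E₁ = 14680000 N, A₂E₂ = 68990000 N, ΣAE = 83670000 N.
F₁ = P·A₁E₁/ΣAE = -18600·14680000/83670000 = -3264 N.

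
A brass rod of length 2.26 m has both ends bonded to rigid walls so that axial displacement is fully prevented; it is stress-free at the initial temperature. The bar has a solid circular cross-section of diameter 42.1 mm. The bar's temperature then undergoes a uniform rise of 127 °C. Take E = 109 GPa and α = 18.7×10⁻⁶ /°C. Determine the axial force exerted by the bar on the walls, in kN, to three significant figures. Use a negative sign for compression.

-360 kN

Free thermal expansion αLΔT = 18.7e-6 · 2260 · 127 = 5.367 mm.
The walls impose strain ε = −(5.367)/2260 = -2.3749e-03; σ = Eε = 109000 · -2.3749e-03 = -258.9 MPa.
Wall reaction R = σ·A = -258.9·1392 = -360400 N = -360.4 kN.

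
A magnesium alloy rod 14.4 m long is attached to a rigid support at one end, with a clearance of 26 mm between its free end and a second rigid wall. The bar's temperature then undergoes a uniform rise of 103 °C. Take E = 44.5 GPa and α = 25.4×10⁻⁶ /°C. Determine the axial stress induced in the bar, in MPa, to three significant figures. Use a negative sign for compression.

Free thermal expansion αLΔT = 25.4e-6 · 14400 · 103 = 37.67 mm.
The walls engage after the gap closes; constrained expansion = 37.67 − 26 = 11.67 mm.
The walls impose strain ε = −(11.67)/14400 = -8.1064e-04; σ = Eε = 44500 · -8.1064e-04 = -36.07 MPa.

-36.1 MPa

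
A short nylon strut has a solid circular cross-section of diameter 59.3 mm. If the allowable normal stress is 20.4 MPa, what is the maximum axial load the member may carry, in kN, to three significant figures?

56.3 kN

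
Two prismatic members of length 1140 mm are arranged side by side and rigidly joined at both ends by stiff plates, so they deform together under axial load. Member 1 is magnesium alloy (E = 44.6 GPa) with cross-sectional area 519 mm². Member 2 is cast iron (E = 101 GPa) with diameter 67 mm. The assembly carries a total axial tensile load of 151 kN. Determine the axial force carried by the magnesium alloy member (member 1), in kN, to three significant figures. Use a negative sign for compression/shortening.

9.22 kN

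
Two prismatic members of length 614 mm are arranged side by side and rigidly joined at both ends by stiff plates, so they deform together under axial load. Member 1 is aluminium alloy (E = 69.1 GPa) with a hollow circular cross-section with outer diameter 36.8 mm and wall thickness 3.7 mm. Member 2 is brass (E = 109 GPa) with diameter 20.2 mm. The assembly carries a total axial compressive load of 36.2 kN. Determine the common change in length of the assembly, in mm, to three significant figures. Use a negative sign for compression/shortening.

-0.361 mm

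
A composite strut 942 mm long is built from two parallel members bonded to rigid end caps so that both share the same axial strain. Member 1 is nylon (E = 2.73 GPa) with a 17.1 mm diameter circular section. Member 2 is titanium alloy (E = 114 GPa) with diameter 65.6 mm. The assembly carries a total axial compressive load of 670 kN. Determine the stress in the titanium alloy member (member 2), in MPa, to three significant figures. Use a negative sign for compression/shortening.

A_1 = 229.7 mm².
A_2 = 3380 mm².
Equal strain + equilibrium ⇒ each member carries load in proportion to AE: A₁E₁ = 627000 N, A₂E₂ = 385300000 N, ΣAE = 385900000 N.
σ₂ = P·E₂/ΣAE = -670000·114000/385900000 = -197.9 MPa.

-198 MPa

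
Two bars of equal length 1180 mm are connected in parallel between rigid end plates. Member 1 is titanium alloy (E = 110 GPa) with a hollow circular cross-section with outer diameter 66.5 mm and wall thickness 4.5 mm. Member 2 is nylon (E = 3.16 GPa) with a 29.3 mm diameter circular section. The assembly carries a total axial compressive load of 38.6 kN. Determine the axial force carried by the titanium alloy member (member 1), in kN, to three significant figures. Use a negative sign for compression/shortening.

A_1 = 876.5 mm².
A_2 = 674.3 mm².
Equal strain + equilibrium ⇒ each member carries load in proportion to AE: A₁E₁ = 96420000 N, A₂E₂ = 2131000 N, ΣAE = 98550000 N.
F₁ = P·A₁E₁/ΣAE = -38600·96420000/98550000 = -37770 N.

-37.8 kN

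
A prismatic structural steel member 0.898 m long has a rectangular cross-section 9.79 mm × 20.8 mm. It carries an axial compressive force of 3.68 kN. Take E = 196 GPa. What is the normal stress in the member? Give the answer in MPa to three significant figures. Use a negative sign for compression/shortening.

A = 203.6 mm².
σ = N/A = -3680/203.6 = -18.07 MPa.

-18.1 MPa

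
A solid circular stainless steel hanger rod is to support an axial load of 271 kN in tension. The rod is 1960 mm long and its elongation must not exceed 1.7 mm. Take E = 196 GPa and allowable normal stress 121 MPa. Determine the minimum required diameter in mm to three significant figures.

53.4 mm

Required area A ≥ P/σ_allow = 271000/121 = 2240 mm².
For a solid circular section, d ≥ √(4A/π) = 53.4 mm.
Elongation limit: A ≥ PL/(Eδ_allow) = 271000·1960/(196000·1.7) = 1594 mm² ⇒ d ≥ 45.05 mm.
The stress limit governs.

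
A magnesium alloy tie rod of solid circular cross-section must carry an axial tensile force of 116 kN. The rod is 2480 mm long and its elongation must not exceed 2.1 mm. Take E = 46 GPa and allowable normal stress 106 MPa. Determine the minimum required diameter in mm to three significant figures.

Required area A ≥ P/σ_allow = 116000/106 = 1094 mm².
For a solid circular section, d ≥ √(4A/π) = 37.33 mm.
Elongation limit: A ≥ PL/(Eδ_allow) = 116000·2480/(46000·2.1) = 2978 mm² ⇒ d ≥ 61.58 mm.
The elongation limit governs.

61.6 mm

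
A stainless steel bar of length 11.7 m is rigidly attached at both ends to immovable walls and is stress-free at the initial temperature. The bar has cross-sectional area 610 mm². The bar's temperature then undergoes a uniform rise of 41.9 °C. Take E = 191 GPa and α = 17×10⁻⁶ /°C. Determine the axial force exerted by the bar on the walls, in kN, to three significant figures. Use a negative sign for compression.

-83.0 kN

Free thermal expansion αLΔT = 17e-6 · 11700 · 41.9 = 8.334 mm.
The walls impose strain ε = −(8.334)/11700 = -7.1230e-04; σ = Eε = 191000 · -7.1230e-04 = -136 MPa.
Wall reaction R = σ·A = -136·610 = -82990 N = -82.99 kN.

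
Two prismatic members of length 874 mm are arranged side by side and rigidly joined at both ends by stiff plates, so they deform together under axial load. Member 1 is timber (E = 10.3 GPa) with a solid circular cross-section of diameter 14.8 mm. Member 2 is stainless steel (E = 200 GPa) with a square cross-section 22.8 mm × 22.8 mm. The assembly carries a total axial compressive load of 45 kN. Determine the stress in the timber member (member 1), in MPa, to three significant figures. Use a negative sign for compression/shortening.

-4.38 MPa

A_1 = 172 mm².
A_2 = 519.8 mm².
Equal strain + equilibrium ⇒ each member carries load in proportion to AE: A₁E₁ = 1772000 N, A₂E₂ = 104000000 N, ΣAE = 105700000 N.
σ₁ = P·E₁/ΣAE = -45000·10300/105700000 = -4.383 MPa.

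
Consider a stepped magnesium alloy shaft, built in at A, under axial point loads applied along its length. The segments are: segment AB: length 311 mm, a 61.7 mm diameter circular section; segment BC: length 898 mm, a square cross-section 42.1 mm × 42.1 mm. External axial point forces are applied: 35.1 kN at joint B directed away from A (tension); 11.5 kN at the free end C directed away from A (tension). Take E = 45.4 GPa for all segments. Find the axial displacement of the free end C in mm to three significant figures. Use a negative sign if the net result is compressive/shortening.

Internal axial forces (sectioning from the free end, tension +): N_BC = 11.5 kN, N_AB = 46.6 kN.
A_AB = 2990 mm².
A_BC = 1772 mm².
δ_AB = 46600·311/(2990·45400) = 0.1068 mm
δ_BC = 11500·898/(1772·45400) = 0.1283 mm
δ = Σδ_i = 0.2351 mm.

0.235 mm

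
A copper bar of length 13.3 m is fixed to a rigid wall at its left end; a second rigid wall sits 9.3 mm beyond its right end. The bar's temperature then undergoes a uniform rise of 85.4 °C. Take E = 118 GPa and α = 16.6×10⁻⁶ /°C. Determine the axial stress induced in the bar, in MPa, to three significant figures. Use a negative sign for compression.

-84.8 MPa

Free thermal expansion αLΔT = 16.6e-6 · 13300 · 85.4 = 18.85 mm.
The walls engage after the gap closes; constrained expansion = 18.85 − 9.3 = 9.555 mm.
The walls impose strain ε = −(9.555)/13300 = -7.1839e-04; σ = Eε = 118000 · -7.1839e-04 = -84.77 MPa.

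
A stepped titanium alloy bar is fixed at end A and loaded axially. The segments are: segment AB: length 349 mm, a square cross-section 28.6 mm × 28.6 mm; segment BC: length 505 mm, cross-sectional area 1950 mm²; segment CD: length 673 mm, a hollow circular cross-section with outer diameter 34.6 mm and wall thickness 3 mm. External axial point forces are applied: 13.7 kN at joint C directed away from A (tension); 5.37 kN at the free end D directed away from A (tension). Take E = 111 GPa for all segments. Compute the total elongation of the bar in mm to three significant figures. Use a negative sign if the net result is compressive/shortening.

Internal axial forces (sectioning from the free end, tension +): N_CD = 5.37 kN, N_BC = 19.07 kN, N_AB = 19.07 kN.
A_AB = 818 mm².
A_CD = 297.8 mm².
δ_AB = 19070·349/(818·111000) = 0.0733 mm
δ_BC = 19070·505/(1950·111000) = 0.04449 mm
δ_CD = 5370·673/(297.8·111000) = 0.1093 mm
δ = Σδ_i = 0.2271 mm.

0.227 mm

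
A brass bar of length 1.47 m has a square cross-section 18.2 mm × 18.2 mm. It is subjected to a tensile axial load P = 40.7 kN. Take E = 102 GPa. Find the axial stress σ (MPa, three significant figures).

A = 331.2 mm².
σ = N/A = 40700/331.2 = 122.9 MPa.

123 MPa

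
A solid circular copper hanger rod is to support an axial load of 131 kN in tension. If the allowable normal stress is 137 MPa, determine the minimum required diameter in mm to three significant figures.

Required area A ≥ P/σ_allow = 131000/137 = 956.2 mm².
For a solid circular section, d ≥ √(4A/π) = 34.89 mm.

34.9 mm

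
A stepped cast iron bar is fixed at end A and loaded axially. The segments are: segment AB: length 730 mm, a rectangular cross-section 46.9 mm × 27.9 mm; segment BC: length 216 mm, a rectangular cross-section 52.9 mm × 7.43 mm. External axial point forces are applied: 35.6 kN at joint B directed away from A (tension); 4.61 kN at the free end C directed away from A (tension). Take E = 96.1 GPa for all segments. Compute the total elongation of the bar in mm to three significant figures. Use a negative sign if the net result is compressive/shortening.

Internal axial forces (sectioning from the free end, tension +): N_BC = 4.61 kN, N_AB = 40.21 kN.
A_AB = 1309 mm².
A_BC = 393 mm².
δ_AB = 40210·730/(1309·96100) = 0.2334 mm
δ_BC = 4610·216/(393·96100) = 0.02636 mm
δ = Σδ_i = 0.2598 mm.

0.260 mm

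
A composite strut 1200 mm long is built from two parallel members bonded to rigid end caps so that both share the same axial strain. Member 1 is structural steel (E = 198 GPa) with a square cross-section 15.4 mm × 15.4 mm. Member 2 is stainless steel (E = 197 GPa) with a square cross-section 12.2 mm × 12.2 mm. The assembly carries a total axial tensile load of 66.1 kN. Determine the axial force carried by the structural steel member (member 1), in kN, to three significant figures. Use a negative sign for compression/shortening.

40.7 kN

A_1 = 237.2 mm².
A_2 = 148.8 mm².
Equal strain + equilibrium ⇒ each member carries load in proportion to AE: A₁E₁ = 46960000 N, A₂E₂ = 29320000 N, ΣAE = 76280000 N.
F₁ = P·A₁E₁/ΣAE = 66100·46960000/76280000 = 40690 N.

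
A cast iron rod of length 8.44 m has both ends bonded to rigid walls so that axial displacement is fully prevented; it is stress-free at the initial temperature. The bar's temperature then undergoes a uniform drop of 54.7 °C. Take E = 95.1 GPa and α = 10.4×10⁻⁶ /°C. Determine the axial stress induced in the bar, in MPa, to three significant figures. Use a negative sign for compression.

Free thermal expansion αLΔT = 10.4e-6 · 8440 · -54.7 = -4.801 mm.
The walls impose strain ε = −(-4.801)/8440 = 5.6888e-04; σ = Eε = 95100 · 5.6888e-04 = 54.1 MPa.

54.1 MPa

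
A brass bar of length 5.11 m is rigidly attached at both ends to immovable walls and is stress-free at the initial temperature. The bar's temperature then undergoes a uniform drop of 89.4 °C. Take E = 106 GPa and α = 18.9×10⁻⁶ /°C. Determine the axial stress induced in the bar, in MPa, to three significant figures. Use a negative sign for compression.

179 MPa

Free thermal expansion αLΔT = 18.9e-6 · 5110 · -89.4 = -8.634 mm.
The walls impose strain ε = −(-8.634)/5110 = 1.6897e-03; σ = Eε = 106000 · 1.6897e-03 = 179.1 MPa.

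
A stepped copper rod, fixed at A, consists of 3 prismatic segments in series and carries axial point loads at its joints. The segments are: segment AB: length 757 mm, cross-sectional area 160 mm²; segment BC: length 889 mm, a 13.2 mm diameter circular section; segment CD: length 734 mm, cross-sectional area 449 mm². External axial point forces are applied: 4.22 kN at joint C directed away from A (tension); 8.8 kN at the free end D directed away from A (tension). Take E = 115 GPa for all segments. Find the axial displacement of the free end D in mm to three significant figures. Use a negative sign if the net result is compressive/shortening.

Internal axial forces (sectioning from the free end, tension +): N_CD = 8.8 kN, N_BC = 13.02 kN, N_AB = 13.02 kN.
A_BC = 136.8 mm².
δ_AB = 13020·757/(160·115000) = 0.5357 mm
δ_BC = 13020·889/(136.8·115000) = 0.7355 mm
δ_CD = 8800·734/(449·115000) = 0.1251 mm
δ = Σδ_i = 1.396 mm.

1.40 mm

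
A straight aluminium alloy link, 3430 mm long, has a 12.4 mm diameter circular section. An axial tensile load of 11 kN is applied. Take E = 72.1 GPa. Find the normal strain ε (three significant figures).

A = 120.8 mm².
σ = N/A = 91.09 MPa; ε = σ/E = 91.09/72100 = 1.263e-03.

0.00126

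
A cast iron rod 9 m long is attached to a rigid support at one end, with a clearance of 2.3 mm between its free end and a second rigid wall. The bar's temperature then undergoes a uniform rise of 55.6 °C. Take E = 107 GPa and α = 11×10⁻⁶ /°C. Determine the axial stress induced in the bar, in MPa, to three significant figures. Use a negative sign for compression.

Free thermal expansion αLΔT = 11e-6 · 9000 · 55.6 = 5.504 mm.
The walls engage after the gap closes; constrained expansion = 5.504 − 2.3 = 3.204 mm.
The walls impose strain ε = −(3.204)/9000 = -3.5604e-04; σ = Eε = 107000 · -3.5604e-04 = -38.1 MPa.

-38.1 MPa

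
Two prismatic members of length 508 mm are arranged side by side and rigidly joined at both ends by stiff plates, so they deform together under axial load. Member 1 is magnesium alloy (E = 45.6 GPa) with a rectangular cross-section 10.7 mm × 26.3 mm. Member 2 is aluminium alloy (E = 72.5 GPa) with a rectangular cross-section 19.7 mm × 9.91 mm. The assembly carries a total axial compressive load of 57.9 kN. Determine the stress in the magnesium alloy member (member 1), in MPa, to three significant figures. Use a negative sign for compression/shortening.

-97.8 MPa

A_1 = 281.4 mm².
A_2 = 195.2 mm².
Equal strain + equilibrium ⇒ each member carries load in proportion to AE: A₁E₁ = 12830000 N, A₂E₂ = 14150000 N, ΣAE = 26990000 N.
σ₁ = P·E₁/ΣAE = -57900·45600/26990000 = -97.84 MPa.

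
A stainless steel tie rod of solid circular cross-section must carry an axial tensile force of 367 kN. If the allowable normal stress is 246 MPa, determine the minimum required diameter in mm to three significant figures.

Required area A ≥ P/σ_allow = 367000/246 = 1492 mm².
For a solid circular section, d ≥ √(4A/π) = 43.58 mm.

43.6 mm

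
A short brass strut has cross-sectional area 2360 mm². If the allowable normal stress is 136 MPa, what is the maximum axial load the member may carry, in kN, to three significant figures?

P_max = σ_allow · A = 136 · 2360 = 321000 N = 321 kN.

321 kN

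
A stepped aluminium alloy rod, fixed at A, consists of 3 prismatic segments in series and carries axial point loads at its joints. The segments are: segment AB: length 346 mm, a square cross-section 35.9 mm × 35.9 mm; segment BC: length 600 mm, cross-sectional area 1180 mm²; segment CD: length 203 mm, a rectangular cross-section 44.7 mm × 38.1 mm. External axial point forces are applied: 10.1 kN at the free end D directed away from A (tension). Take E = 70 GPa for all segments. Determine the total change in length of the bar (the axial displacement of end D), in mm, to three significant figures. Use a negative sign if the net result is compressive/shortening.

0.129 mm

Internal axial forces (sectioning from the free end, tension +): N_CD = 10.1 kN, N_BC = 10.1 kN, N_AB = 10.1 kN.
A_AB = 1289 mm².
A_CD = 1703 mm².
δ_AB = 10100·346/(1289·70000) = 0.03874 mm
δ_BC = 10100·600/(1180·70000) = 0.07337 mm
δ_CD = 10100·203/(1703·70000) = 0.0172 mm
δ = Σδ_i = 0.1293 mm.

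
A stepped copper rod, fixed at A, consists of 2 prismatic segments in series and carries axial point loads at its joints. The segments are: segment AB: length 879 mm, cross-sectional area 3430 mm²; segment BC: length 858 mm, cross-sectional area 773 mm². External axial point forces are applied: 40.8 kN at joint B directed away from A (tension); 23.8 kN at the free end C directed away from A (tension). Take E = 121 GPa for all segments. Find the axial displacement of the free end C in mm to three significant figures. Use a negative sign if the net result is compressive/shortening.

Internal axial forces (sectioning from the free end, tension +): N_BC = 23.8 kN, N_AB = 64.6 kN.
δ_AB = 64600·879/(3430·121000) = 0.1368 mm
δ_BC = 23800·858/(773·121000) = 0.2183 mm
δ = Σδ_i = 0.3551 mm.

0.355 mm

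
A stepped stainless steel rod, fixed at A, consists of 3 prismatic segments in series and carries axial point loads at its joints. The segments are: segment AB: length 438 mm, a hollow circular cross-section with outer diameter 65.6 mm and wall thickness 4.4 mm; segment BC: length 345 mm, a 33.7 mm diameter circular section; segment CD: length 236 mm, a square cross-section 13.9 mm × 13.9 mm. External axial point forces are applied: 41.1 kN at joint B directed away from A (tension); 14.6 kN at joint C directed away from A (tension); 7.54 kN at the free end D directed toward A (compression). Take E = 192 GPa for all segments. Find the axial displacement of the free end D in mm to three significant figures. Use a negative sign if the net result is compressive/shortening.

0.0961 mm

Internal axial forces (sectioning from the free end, tension +): N_CD = -7.54 kN, N_BC = 7.06 kN, N_AB = 48.16 kN.
A_AB = 846 mm².
A_BC = 892 mm².
A_CD = 193.2 mm².
δ_AB = 48160·438/(846·192000) = 0.1299 mm
δ_BC = 7060·345/(892·192000) = 0.01422 mm
δ_CD = -7540·236/(193.2·192000) = -0.04797 mm
δ = Σδ_i = 0.09612 mm.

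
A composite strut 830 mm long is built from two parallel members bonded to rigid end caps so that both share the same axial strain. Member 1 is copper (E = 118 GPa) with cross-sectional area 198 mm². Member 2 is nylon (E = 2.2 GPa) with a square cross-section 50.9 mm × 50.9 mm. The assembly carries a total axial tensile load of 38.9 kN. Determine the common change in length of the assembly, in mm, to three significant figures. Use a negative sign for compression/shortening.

A_2 = 2591 mm².
Equal strain + equilibrium ⇒ each member carries load in proportion to AE: A₁E₁ = 23360000 N, A₂E₂ = 5700000 N, ΣAE = 29060000 N.
δ = PL/ΣAE = 38900·830/29060000 = 1.111 mm.

1.11 mm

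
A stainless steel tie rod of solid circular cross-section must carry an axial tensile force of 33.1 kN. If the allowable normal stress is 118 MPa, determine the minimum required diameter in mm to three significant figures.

Required area A ≥ P/σ_allow = 33100/118 = 280.5 mm².
For a solid circular section, d ≥ √(4A/π) = 18.9 mm.

18.9 mm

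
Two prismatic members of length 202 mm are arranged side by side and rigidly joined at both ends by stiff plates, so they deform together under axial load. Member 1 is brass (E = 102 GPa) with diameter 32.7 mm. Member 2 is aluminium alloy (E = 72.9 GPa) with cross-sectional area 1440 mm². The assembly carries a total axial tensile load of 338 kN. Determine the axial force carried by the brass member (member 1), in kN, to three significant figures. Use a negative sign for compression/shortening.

152 kN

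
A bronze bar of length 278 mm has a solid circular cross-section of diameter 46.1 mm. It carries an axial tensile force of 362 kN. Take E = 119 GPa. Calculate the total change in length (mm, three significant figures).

A = 1669 mm².
δ_mech = NL/(AE) = 362000·278/(1669·119000) = 0.5067 mm.

0.507 mm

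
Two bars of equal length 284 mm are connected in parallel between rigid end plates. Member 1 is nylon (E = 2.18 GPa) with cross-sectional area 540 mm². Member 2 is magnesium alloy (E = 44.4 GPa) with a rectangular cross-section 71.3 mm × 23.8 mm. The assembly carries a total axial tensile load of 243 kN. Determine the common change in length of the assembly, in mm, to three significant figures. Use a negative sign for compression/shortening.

A_2 = 1697 mm².
Equal strain + equilibrium ⇒ each member carries load in proportion to AE: A₁E₁ = 1177000 N, A₂E₂ = 75340000 N, ΣAE = 76520000 N.
δ = PL/ΣAE = 243000·284/76520000 = 0.9019 mm.

0.902 mm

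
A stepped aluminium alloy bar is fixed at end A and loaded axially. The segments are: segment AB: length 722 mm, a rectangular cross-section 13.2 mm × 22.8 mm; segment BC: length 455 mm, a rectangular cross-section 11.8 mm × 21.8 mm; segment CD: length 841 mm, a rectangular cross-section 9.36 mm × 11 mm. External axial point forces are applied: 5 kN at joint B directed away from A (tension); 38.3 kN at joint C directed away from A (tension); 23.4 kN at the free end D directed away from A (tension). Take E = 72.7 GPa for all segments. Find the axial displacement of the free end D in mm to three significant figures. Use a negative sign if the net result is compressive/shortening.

Internal axial forces (sectioning from the free end, tension +): N_CD = 23.4 kN, N_BC = 61.7 kN, N_AB = 66.7 kN.
A_AB = 301 mm².
A_BC = 257.2 mm².
A_CD = 103 mm².
δ_AB = 66700·722/(301·72700) = 2.201 mm
δ_BC = 61700·455/(257.2·72700) = 1.501 mm
δ_CD = 23400·841/(103·72700) = 2.629 mm
δ = Σδ_i = 6.331 mm.

6.33 mm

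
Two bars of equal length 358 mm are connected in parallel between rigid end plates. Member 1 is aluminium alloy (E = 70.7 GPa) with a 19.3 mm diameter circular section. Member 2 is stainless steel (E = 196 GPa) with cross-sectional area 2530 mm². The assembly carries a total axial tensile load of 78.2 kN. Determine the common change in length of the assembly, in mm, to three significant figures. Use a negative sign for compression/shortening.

A_1 = 292.6 mm².
Equal strain + equilibrium ⇒ each member carries load in proportion to AE: A₁E₁ = 20680000 N, A₂E₂ = 495900000 N, ΣAE = 516600000 N.
δ = PL/ΣAE = 78200·358/516600000 = 0.0542 mm.

0.0542 mm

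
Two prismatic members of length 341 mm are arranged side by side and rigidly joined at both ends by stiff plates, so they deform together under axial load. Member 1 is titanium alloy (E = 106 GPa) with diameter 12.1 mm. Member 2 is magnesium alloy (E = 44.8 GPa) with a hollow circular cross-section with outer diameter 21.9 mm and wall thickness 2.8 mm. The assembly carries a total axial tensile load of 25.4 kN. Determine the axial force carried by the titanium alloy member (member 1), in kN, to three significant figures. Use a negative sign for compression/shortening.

A_1 = 115 mm².
A_2 = 168 mm².
Equal strain + equilibrium ⇒ each member carries load in proportion to AE: A₁E₁ = 12190000 N, A₂E₂ = 7527000 N, ΣAE = 19720000 N.
F₁ = P·A₁E₁/ΣAE = 25400·12190000/19720000 = 15700 N.

15.7 kN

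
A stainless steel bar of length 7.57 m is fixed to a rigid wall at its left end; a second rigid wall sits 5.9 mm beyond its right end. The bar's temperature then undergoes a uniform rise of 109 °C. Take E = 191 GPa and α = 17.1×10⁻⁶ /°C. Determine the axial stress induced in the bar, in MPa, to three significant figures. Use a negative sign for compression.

-207 MPa

Free thermal expansion αLΔT = 17.1e-6 · 7570 · 109 = 14.11 mm.
The walls engage after the gap closes; constrained expansion = 14.11 − 5.9 = 8.21 mm.
The walls impose strain ε = −(8.21)/7570 = -1.0845e-03; σ = Eε = 191000 · -1.0845e-03 = -207.1 MPa.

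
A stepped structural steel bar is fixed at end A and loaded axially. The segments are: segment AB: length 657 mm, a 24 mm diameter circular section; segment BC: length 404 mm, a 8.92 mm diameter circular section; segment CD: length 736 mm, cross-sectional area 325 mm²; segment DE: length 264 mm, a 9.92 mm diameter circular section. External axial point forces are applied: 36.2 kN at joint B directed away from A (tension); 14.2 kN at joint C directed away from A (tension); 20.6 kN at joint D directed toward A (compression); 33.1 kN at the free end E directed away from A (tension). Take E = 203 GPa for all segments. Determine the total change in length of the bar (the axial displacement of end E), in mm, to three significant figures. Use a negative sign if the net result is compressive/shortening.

2.00 mm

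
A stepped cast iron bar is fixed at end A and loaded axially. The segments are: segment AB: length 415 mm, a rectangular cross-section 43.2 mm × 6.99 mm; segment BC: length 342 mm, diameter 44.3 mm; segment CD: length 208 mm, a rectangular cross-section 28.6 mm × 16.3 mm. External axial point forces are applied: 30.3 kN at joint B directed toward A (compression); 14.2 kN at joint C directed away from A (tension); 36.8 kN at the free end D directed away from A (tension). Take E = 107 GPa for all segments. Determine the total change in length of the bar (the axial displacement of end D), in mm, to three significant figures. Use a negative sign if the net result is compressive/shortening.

0.525 mm

Internal axial forces (sectioning from the free end, tension +): N_CD = 36.8 kN, N_BC = 51 kN, N_AB = 20.7 kN.
A_AB = 302 mm².
A_BC = 1541 mm².
A_CD = 466.2 mm².
δ_AB = 20700·415/(302·107000) = 0.2659 mm
δ_BC = 51000·342/(1541·107000) = 0.1058 mm
δ_CD = 36800·208/(466.2·107000) = 0.1535 mm
δ = Σδ_i = 0.5251 mm.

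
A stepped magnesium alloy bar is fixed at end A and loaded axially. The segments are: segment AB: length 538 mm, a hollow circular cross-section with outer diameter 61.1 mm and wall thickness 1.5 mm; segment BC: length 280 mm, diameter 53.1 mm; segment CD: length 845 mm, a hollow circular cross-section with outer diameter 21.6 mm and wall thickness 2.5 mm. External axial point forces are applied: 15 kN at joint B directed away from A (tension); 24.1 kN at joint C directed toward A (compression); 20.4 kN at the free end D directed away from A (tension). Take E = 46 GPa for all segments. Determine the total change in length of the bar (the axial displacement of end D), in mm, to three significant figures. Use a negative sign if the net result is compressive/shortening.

Internal axial forces (sectioning from the free end, tension +): N_CD = 20.4 kN, N_BC = -3.7 kN, N_AB = 11.3 kN.
A_AB = 280.9 mm².
A_BC = 2215 mm².
A_CD = 150 mm².
δ_AB = 11300·538/(280.9·46000) = 0.4706 mm
δ_BC = -3700·280/(2215·46000) = -0.01017 mm
δ_CD = 20400·845/(150·46000) = 2.498 mm
δ = Σδ_i = 2.958 mm.

2.96 mm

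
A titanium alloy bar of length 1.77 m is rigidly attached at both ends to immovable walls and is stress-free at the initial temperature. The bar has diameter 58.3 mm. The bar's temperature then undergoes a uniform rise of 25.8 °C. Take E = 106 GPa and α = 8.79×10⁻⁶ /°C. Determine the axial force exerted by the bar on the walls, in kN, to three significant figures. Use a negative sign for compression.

Free thermal expansion αLΔT = 8.79e-6 · 1770 · 25.8 = 0.4014 mm.
The walls impose strain ε = −(0.4014)/1770 = -2.2678e-04; σ = Eε = 106000 · -2.2678e-04 = -24.04 MPa.
Wall reaction R = σ·A = -24.04·2669 = -64170 N = -64.17 kN.

-64.2 kN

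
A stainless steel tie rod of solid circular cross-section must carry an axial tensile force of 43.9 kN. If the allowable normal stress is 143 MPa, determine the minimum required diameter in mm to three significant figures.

Required area A ≥ P/σ_allow = 43900/143 = 307 mm².
For a solid circular section, d ≥ √(4A/π) = 19.77 mm.

19.8 mm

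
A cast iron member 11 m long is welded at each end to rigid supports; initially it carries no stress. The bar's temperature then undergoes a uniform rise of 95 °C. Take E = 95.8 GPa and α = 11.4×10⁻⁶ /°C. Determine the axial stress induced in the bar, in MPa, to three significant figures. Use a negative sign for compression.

-104 MPa

Free thermal expansion αLΔT = 11.4e-6 · 11000 · 95 = 11.91 mm.
The walls impose strain ε = −(11.91)/11000 = -1.0830e-03; σ = Eε = 95800 · -1.0830e-03 = -103.8 MPa.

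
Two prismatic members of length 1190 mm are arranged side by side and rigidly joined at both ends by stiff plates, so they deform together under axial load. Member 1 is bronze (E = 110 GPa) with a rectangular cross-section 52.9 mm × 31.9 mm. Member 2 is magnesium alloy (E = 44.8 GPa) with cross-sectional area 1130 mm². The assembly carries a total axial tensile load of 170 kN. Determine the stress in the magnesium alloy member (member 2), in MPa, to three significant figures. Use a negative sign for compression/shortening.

A_1 = 1688 mm².
Equal strain + equilibrium ⇒ each member carries load in proportion to AE: A₁E₁ = 185600000 N, A₂E₂ = 50620000 N, ΣAE = 236300000 N.
σ₂ = P·E₂/ΣAE = 170000·44800/236300000 = 32.24 MPa.

32.2 MPa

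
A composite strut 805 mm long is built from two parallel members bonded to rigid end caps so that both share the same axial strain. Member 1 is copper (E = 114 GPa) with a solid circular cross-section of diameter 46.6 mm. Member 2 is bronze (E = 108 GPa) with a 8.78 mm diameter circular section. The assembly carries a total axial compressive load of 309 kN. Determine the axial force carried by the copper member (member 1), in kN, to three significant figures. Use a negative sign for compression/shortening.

A_1 = 1706 mm².
A_2 = 60.55 mm².
Equal strain + equilibrium ⇒ each member carries load in proportion to AE: A₁E₁ = 194400000 N, A₂E₂ = 6539000 N, ΣAE = 201000000 N.
F₁ = P·A₁E₁/ΣAE = -309000·194400000/201000000 = -298900 N.

-299 kN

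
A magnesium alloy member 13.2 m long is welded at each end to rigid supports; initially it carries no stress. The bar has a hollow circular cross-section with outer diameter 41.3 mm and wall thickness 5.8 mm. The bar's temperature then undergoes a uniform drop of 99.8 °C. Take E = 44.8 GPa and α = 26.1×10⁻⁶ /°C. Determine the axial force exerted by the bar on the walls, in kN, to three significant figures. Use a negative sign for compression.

Free thermal expansion αLΔT = 26.1e-6 · 13200 · -99.8 = -34.38 mm.
The walls impose strain ε = −(-34.38)/13200 = 2.6048e-03; σ = Eε = 44800 · 2.6048e-03 = 116.7 MPa.
Wall reaction R = σ·A = 116.7·646.9 = 75480 N = 75.48 kN.

75.5 kN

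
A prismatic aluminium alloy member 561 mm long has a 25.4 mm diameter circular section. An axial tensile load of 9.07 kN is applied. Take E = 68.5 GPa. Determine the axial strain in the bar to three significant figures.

2.61e-04

A = 506.7 mm².
σ = N/A = 17.9 MPa; ε = σ/E = 17.9/68500 = 2.613e-04.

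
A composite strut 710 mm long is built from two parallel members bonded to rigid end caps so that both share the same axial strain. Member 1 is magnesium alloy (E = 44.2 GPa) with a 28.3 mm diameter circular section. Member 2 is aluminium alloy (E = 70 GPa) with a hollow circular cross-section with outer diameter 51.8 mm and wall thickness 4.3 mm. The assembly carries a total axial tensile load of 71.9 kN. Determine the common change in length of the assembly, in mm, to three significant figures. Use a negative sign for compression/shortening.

0.702 mm

A_1 = 629 mm².
A_2 = 641.7 mm².
Equal strain + equilibrium ⇒ each member carries load in proportion to AE: A₁E₁ = 27800000 N, A₂E₂ = 44920000 N, ΣAE = 72720000 N.
δ = PL/ΣAE = 71900·710/72720000 = 0.702 mm.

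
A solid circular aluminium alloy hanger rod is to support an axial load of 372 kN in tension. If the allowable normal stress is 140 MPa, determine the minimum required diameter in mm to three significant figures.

Required area A ≥ P/σ_allow = 372000/140 = 2657 mm².
For a solid circular section, d ≥ √(4A/π) = 58.17 mm.

58.2 mm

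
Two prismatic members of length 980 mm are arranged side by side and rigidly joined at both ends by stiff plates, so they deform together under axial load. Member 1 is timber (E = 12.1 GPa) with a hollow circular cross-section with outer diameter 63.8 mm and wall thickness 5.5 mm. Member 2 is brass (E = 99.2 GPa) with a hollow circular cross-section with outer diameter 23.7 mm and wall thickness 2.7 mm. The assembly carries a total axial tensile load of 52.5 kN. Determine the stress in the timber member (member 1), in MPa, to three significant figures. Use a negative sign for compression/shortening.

A_1 = 1007 mm².
A_2 = 178.1 mm².
Equal strain + equilibrium ⇒ each member carries load in proportion to AE: A₁E₁ = 12190000 N, A₂E₂ = 17670000 N, ΣAE = 29860000 N.
σ₁ = P·E₁/ΣAE = 52500·12100/29860000 = 21.27 MPa.

21.3 MPa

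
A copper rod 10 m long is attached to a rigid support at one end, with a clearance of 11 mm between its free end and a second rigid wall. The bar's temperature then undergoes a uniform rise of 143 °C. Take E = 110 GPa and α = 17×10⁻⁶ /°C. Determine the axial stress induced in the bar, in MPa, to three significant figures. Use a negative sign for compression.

Free thermal expansion αLΔT = 17e-6 · 10000 · 143 = 24.31 mm.
The walls engage after the gap closes; constrained expansion = 24.31 − 11 = 13.31 mm.
The walls impose strain ε = −(13.31)/10000 = -1.3310e-03; σ = Eε = 110000 · -1.3310e-03 = -146.4 MPa.

-146 MPa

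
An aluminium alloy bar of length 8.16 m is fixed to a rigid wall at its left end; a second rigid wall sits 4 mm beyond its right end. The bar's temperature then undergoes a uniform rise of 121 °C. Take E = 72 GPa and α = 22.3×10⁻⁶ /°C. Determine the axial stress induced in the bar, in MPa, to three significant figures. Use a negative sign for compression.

-159 MPa

Free thermal expansion αLΔT = 22.3e-6 · 8160 · 121 = 22.02 mm.
The walls engage after the gap closes; constrained expansion = 22.02 − 4 = 18.02 mm.
The walls impose strain ε = −(18.02)/8160 = -2.2081e-03; σ = Eε = 72000 · -2.2081e-03 = -159 MPa.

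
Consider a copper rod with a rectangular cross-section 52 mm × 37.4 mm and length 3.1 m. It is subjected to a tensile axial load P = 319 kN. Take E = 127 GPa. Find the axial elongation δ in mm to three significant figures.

4.00 mm

A = 1945 mm².
δ_mech = NL/(AE) = 319000·3100/(1945·127000) = 4.004 mm.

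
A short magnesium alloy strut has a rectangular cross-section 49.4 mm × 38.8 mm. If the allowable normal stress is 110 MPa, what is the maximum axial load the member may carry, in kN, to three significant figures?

211 kN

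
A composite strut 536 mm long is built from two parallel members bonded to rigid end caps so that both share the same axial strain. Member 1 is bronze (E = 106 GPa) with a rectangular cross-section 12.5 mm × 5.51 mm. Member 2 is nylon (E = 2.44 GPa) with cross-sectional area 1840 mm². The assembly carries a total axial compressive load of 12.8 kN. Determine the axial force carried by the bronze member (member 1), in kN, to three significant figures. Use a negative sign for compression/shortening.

-7.93 kN

A_1 = 68.88 mm².
Equal strain + equilibrium ⇒ each member carries load in proportion to AE: A₁E₁ = 7301000 N, A₂E₂ = 4490000 N, ΣAE = 11790000 N.
F₁ = P·A₁E₁/ΣAE = -12800·7301000/11790000 = -7926 N.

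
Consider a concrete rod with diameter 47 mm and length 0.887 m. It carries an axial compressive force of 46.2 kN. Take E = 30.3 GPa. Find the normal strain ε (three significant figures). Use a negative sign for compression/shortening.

A = 1735 mm².
σ = N/A = -26.63 MPa; ε = σ/E = -26.63/30300 = -8.788e-04.

-8.79e-04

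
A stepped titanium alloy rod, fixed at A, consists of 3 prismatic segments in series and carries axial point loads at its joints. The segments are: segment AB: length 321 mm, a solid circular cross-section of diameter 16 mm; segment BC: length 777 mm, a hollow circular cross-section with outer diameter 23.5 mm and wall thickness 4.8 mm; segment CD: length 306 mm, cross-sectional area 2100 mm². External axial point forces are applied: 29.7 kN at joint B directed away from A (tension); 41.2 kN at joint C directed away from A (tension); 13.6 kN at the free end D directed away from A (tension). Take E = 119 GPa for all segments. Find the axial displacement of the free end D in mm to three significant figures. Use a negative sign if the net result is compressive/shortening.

2.42 mm

Internal axial forces (sectioning from the free end, tension +): N_CD = 13.6 kN, N_BC = 54.8 kN, N_AB = 84.5 kN.
A_AB = 201.1 mm².
A_BC = 282 mm².
δ_AB = 84500·321/(201.1·119000) = 1.134 mm
δ_BC = 54800·777/(282·119000) = 1.269 mm
δ_CD = 13600·306/(2100·119000) = 0.01665 mm
δ = Σδ_i = 2.419 mm.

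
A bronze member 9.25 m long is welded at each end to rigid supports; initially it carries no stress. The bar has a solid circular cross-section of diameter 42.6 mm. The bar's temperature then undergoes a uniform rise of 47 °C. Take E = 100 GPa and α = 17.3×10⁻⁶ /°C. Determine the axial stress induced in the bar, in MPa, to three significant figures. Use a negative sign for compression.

-81.3 MPa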